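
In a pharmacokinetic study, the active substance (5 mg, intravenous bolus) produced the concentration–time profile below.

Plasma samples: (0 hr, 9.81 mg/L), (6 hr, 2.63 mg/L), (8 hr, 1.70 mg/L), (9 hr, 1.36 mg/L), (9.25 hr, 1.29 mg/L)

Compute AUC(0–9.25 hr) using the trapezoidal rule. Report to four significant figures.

Trapezoidal AUC_0→9.25:
  [0→6]: (9.81+2.63)/2 × 6 = 37.32
  [6→8]: (2.63+1.70)/2 × 2 = 4.33
  [8→9]: (1.70+1.36)/2 × 1 = 1.53
  [9→9.25]: (1.36+1.29)/2 × 0.25 = 0.33125
  Sum = 43.51125 mg/L·hr

AUC = 43.51 mg/L·hr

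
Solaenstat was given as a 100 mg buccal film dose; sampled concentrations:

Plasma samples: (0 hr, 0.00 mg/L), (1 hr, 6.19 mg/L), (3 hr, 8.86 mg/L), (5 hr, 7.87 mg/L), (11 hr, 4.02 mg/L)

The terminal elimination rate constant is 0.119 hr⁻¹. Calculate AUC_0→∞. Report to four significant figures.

AUC = 104.3 mg/L·hr

Trapezoidal AUC_0→11:
  [0→1]: (0.00+6.19)/2 × 1 = 3.095
  [1→3]: (6.19+8.86)/2 × 2 = 15.05
  [3→5]: (8.86+7.87)/2 × 2 = 16.73
  [5→11]: (7.87+4.02)/2 × 6 = 35.67
  Sum = 70.545 mg/L·hr
Extrapolated tail: C_last / k_e = 4.02 / 0.119 = 33.782
AUC_0→∞ = 70.545 + 33.782 = 104.327 mg/L·hr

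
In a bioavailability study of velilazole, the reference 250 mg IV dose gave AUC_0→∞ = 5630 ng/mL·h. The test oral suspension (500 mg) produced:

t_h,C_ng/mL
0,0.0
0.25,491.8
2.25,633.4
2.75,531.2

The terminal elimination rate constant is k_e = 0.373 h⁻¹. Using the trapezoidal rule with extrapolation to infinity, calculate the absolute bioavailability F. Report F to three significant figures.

F = 0.258

Trapezoidal AUC_0→2.75 (oral suspension):
  [0→0.25]: (0.0+491.8)/2 × 0.25 = 61.475
  [0.25→2.25]: (491.8+633.4)/2 × 2 = 1125.2
  [2.25→2.75]: (633.4+531.2)/2 × 0.5 = 291.15
  Sum = 1477.825 ng/mL·h
Tail: C_last/k_e = 531.2/0.373 = 1424.129
AUC_0→∞ (oral suspension) = 1477.825 + 1424.129 = 2901.954 ng/mL·h
F = (AUC_ev/D_ev)/(AUC_iv/D_iv) = (2901.954/500)/(5630/250) = 5.803908/22.52 = 0.2577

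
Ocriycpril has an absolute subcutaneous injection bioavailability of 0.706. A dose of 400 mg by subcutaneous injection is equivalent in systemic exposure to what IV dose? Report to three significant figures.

D_iv = 282 mg

Systemic exposure from an extravascular dose = F × D_ev, so the equivalent IV dose is F × D_ev.
D_iv = F × D_ev = 0.706 × 400 = 282.4 mg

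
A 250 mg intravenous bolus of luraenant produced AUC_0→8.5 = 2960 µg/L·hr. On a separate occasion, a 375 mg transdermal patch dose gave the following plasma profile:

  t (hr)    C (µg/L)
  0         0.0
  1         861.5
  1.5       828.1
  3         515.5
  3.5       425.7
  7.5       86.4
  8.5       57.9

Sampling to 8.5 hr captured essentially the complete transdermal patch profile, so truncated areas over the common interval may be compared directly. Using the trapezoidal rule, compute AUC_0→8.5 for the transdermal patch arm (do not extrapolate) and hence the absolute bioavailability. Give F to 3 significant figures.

Trapezoidal AUC_0→8.5 (transdermal patch):
  [0→1]: (0.0+861.5)/2 × 1 = 430.75
  [1→1.5]: (861.5+828.1)/2 × 0.5 = 422.4
  [1.5→3]: (828.1+515.5)/2 × 1.5 = 1007.7
  [3→3.5]: (515.5+425.7)/2 × 0.5 = 235.3
  [3.5→7.5]: (425.7+86.4)/2 × 4 = 1024.2
  [7.5→8.5]: (86.4+57.9)/2 × 1 = 72.15
  Sum = 3192.5 µg/L·hr
F = (AUC_ev/D_ev)/(AUC_iv/D_iv) = (3192.5/375)/(2960/250) = 8.51333/11.84 = 0.7190

F = 0.719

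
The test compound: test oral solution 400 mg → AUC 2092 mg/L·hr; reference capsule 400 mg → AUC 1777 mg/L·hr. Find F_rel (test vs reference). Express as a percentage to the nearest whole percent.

F_rel = (AUC_test/D_test) / (AUC_ref/D_ref)
      = (2092/400) / (1777/400)
      = 5.23 / 4.4425 = 1.1773 = 117.73%

F_rel = 118%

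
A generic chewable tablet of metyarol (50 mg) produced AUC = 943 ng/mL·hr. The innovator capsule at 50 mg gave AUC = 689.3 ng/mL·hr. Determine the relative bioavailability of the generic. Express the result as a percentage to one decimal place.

F_rel = (AUC_test/D_test) / (AUC_ref/D_ref)
      = (943/50) / (689.3/50)
      = 18.86 / 13.786 = 1.3681 = 136.81%

F_rel = 136.8%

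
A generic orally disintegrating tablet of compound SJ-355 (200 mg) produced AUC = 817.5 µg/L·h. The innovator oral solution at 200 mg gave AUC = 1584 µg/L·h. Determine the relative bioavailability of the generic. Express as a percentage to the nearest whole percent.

F_rel = (AUC_test/D_test) / (AUC_ref/D_ref)
      = (817.5/200) / (1584/200)
      = 4.0875 / 7.92 = 0.5161 = 51.61%

F_rel = 52%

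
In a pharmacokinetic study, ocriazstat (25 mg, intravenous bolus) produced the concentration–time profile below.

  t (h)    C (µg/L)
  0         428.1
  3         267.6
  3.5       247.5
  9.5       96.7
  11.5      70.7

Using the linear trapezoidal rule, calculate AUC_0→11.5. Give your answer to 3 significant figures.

AUC = 2370 µg/L·h

Trapezoidal AUC_0→11.5:
  [0→3]: (428.1+267.6)/2 × 3 = 1043.55
  [3→3.5]: (267.6+247.5)/2 × 0.5 = 128.775
  [3.5→9.5]: (247.5+96.7)/2 × 6 = 1032.6
  [9.5→11.5]: (96.7+70.7)/2 × 2 = 167.4
  Sum = 2372.325 µg/L·h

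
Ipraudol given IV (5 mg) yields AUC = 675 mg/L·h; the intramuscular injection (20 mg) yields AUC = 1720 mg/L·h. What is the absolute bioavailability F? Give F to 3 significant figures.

F = 0.637

F = (AUC_ev / D_ev) / (AUC_iv / D_iv)
  = (1720/20) / (675/5)
  = 86 / 135 = 0.6370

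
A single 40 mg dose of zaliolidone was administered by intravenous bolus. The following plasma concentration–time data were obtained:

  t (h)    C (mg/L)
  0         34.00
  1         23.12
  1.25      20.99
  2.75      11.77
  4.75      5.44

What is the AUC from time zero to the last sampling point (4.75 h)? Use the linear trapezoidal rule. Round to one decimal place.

Trapezoidal AUC_0→4.75:
  [0→1]: (34.00+23.12)/2 × 1 = 28.56
  [1→1.25]: (23.12+20.99)/2 × 0.25 = 5.51375
  [1.25→2.75]: (20.99+11.77)/2 × 1.5 = 24.57
  [2.75→4.75]: (11.77+5.44)/2 × 2 = 17.21
  Sum = 75.85375 mg/L·h

AUC = 75.9 mg/L·h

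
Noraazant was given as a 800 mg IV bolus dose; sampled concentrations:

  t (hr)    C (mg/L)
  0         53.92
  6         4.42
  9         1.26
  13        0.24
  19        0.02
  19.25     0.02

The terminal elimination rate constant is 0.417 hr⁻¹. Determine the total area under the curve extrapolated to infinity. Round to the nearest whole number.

Trapezoidal AUC_0→19.25:
  [0→6]: (53.92+4.42)/2 × 6 = 175.02
  [6→9]: (4.42+1.26)/2 × 3 = 8.52
  [9→13]: (1.26+0.24)/2 × 4 = 3.0
  [13→19]: (0.24+0.02)/2 × 6 = 0.78
  [19→19.25]: (0.02+0.02)/2 × 0.25 = 0.005
  Sum = 187.325 mg/L·hr
Extrapolated tail: C_last / k_e = 0.02 / 0.417 = 0.048
AUC_0→∞ = 187.325 + 0.048 = 187.373 mg/L·hr

AUC = 187 mg/L·hr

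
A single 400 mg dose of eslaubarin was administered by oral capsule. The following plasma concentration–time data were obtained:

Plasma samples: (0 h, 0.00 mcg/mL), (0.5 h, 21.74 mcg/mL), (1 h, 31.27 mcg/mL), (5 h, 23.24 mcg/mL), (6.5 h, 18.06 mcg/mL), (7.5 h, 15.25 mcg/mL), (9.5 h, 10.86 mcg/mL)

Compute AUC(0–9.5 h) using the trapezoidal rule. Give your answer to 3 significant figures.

AUC = 201 mcg/mL·h

Trapezoidal AUC_0→9.5:
  [0→0.5]: (0.00+21.74)/2 × 0.5 = 5.435
  [0.5→1]: (21.74+31.27)/2 × 0.5 = 13.2525
  [1→5]: (31.27+23.24)/2 × 4 = 109.02
  [5→6.5]: (23.24+18.06)/2 × 1.5 = 30.975
  [6.5→7.5]: (18.06+15.25)/2 × 1 = 16.655
  [7.5→9.5]: (15.25+10.86)/2 × 2 = 26.11
  Sum = 201.4475 mcg/mL·h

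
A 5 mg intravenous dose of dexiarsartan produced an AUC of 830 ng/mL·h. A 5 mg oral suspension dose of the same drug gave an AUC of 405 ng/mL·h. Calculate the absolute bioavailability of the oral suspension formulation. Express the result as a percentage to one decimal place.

F = (AUC_ev / D_ev) / (AUC_iv / D_iv)
  = (405/5) / (830/5)
  = 81 / 166 = 0.4880
  = 48.80%

F = 48.8%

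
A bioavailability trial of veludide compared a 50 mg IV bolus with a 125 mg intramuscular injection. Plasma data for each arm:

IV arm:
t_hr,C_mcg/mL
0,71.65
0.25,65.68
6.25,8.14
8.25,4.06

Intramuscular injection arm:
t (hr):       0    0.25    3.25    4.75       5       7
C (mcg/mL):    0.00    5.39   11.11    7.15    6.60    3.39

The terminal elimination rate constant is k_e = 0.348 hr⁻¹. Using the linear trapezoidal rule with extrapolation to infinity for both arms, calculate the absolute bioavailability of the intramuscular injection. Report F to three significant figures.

F = 0.0923

Trapezoidal AUC_0→8.25 (IV):
  [0→0.25]: (71.65+65.68)/2 × 0.25 = 17.16625
  [0.25→6.25]: (65.68+8.14)/2 × 6 = 221.46
  [6.25→8.25]: (8.14+4.06)/2 × 2 = 12.2
  Sum = 250.82625 mcg/mL·hr
IV tail: 4.06/0.348 = 11.667; AUC_iv,0→∞ = 250.82625 + 11.667 = 262.49325 mcg/mL·hr
Trapezoidal AUC_0→7 (intramuscular injection):
  [0→0.25]: (0.00+5.39)/2 × 0.25 = 0.67375
  [0.25→3.25]: (5.39+11.11)/2 × 3 = 24.75
  [3.25→4.75]: (11.11+7.15)/2 × 1.5 = 13.695
  [4.75→5]: (7.15+6.60)/2 × 0.25 = 1.71875
  [5→7]: (6.60+3.39)/2 × 2 = 9.99
  Sum = 50.8275 mcg/mL·hr
intramuscular injection tail: 3.39/0.348 = 9.741; AUC_ev,0→∞ = 50.8275 + 9.741 = 60.5685 mcg/mL·hr
F = (AUC_ev/D_ev)/(AUC_iv/D_iv) = (60.5685/125)/(262.49325/50) = 0.484548/5.249865 = 0.0923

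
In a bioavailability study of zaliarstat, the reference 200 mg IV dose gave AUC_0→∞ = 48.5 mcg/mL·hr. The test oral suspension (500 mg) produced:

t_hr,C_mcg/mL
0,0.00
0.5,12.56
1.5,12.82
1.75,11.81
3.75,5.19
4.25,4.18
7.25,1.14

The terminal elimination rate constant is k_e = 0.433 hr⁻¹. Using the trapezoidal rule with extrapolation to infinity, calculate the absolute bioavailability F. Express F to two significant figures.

F = 0.40

Trapezoidal AUC_0→7.25 (oral suspension):
  [0→0.5]: (0.00+12.56)/2 × 0.5 = 3.14
  [0.5→1.5]: (12.56+12.82)/2 × 1 = 12.69
  [1.5→1.75]: (12.82+11.81)/2 × 0.25 = 3.07875
  [1.75→3.75]: (11.81+5.19)/2 × 2 = 17.0
  [3.75→4.25]: (5.19+4.18)/2 × 0.5 = 2.3425
  [4.25→7.25]: (4.18+1.14)/2 × 3 = 7.98
  Sum = 46.23125 mcg/mL·hr
Tail: C_last/k_e = 1.14/0.433 = 2.633
AUC_0→∞ (oral suspension) = 46.23125 + 2.633 = 48.86425 mcg/mL·hr
F = (AUC_ev/D_ev)/(AUC_iv/D_iv) = (48.86425/500)/(48.5/200) = 0.0977285/0.2425 = 0.4030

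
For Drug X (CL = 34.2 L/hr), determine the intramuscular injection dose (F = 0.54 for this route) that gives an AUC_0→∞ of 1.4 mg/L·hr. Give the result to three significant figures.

Dose = 88.7 mg

Dose = CL × AUC_0→∞ / F
     = 34.2 × 1.4 / 0.54 = 88.6667 mg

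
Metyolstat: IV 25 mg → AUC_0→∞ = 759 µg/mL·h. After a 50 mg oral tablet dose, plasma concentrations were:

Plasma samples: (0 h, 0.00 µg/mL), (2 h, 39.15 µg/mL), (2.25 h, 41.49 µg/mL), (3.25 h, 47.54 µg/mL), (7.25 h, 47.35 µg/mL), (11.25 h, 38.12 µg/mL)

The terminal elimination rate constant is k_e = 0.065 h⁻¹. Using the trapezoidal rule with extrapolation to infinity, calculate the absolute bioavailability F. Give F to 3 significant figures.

F = 0.686

Trapezoidal AUC_0→11.25 (oral tablet):
  [0→2]: (0.00+39.15)/2 × 2 = 39.15
  [2→2.25]: (39.15+41.49)/2 × 0.25 = 10.08
  [2.25→3.25]: (41.49+47.54)/2 × 1 = 44.515
  [3.25→7.25]: (47.54+47.35)/2 × 4 = 189.78
  [7.25→11.25]: (47.35+38.12)/2 × 4 = 170.94
  Sum = 454.465 µg/mL·h
Tail: C_last/k_e = 38.12/0.065 = 586.462
AUC_0→∞ (oral tablet) = 454.465 + 586.462 = 1040.927 µg/mL·h
F = (AUC_ev/D_ev)/(AUC_iv/D_iv) = (1040.927/50)/(759/25) = 20.81854/30.36 = 0.6857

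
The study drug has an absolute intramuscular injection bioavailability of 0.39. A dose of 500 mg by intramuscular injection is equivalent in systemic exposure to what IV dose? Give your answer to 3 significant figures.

Systemic exposure from an extravascular dose = F × D_ev, so the equivalent IV dose is F × D_ev.
D_iv = F × D_ev = 0.39 × 500 = 195 mg

D_iv = 195 mg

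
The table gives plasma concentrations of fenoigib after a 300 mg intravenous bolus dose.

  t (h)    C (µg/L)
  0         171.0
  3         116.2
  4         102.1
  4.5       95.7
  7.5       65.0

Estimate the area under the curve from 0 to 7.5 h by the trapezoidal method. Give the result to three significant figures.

AUC = 830 µg/L·h

Trapezoidal AUC_0→7.5:
  [0→3]: (171.0+116.2)/2 × 3 = 430.8
  [3→4]: (116.2+102.1)/2 × 1 = 109.15
  [4→4.5]: (102.1+95.7)/2 × 0.5 = 49.45
  [4.5→7.5]: (95.7+65.0)/2 × 3 = 241.05
  Sum = 830.45 µg/L·h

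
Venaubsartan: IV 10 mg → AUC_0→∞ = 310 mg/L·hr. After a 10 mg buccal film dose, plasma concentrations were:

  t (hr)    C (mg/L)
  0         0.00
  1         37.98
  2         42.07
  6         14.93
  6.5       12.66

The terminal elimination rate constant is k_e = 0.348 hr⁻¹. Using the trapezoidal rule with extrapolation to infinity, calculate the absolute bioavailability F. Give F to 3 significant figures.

Trapezoidal AUC_0→6.5 (buccal film):
  [0→1]: (0.00+37.98)/2 × 1 = 18.99
  [1→2]: (37.98+42.07)/2 × 1 = 40.025
  [2→6]: (42.07+14.93)/2 × 4 = 114.0
  [6→6.5]: (14.93+12.66)/2 × 0.5 = 6.8975
  Sum = 179.9125 mg/L·hr
Tail: C_last/k_e = 12.66/0.348 = 36.379
AUC_0→∞ (buccal film) = 179.9125 + 36.379 = 216.2915 mg/L·hr
F = (AUC_ev/D_ev)/(AUC_iv/D_iv) = (216.2915/10)/(310/10) = 21.62915/31 = 0.6977

F = 0.698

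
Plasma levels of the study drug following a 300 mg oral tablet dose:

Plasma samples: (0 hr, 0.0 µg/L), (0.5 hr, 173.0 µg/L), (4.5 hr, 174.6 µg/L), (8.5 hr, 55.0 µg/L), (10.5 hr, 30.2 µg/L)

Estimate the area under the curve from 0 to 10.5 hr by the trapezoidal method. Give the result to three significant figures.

AUC = 1280 µg/L·hr

Trapezoidal AUC_0→10.5:
  [0→0.5]: (0.0+173.0)/2 × 0.5 = 43.25
  [0.5→4.5]: (173.0+174.6)/2 × 4 = 695.2
  [4.5→8.5]: (174.6+55.0)/2 × 4 = 459.2
  [8.5→10.5]: (55.0+30.2)/2 × 2 = 85.2
  Sum = 1282.85 µg/L·hr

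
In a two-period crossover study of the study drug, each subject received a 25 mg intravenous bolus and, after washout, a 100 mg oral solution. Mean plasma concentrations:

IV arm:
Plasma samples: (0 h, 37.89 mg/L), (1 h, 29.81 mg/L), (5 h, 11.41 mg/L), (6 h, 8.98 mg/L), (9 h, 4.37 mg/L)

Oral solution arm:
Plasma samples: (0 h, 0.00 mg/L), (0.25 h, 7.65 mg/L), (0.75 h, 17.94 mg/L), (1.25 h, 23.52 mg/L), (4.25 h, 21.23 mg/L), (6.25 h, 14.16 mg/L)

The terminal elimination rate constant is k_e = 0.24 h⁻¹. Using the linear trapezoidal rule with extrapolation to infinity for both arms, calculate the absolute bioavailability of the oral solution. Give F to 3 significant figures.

F = 0.272

Trapezoidal AUC_0→9 (IV):
  [0→1]: (37.89+29.81)/2 × 1 = 33.85
  [1→5]: (29.81+11.41)/2 × 4 = 82.44
  [5→6]: (11.41+8.98)/2 × 1 = 10.195
  [6→9]: (8.98+4.37)/2 × 3 = 20.025
  Sum = 146.51 mg/L·h
IV tail: 4.37/0.24 = 18.208; AUC_iv,0→∞ = 146.51 + 18.208 = 164.718 mg/L·h
Trapezoidal AUC_0→6.25 (oral solution):
  [0→0.25]: (0.00+7.65)/2 × 0.25 = 0.95625
  [0.25→0.75]: (7.65+17.94)/2 × 0.5 = 6.3975
  [0.75→1.25]: (17.94+23.52)/2 × 0.5 = 10.365
  [1.25→4.25]: (23.52+21.23)/2 × 3 = 67.125
  [4.25→6.25]: (21.23+14.16)/2 × 2 = 35.39
  Sum = 120.23375 mg/L·h
oral solution tail: 14.16/0.24 = 59.000; AUC_ev,0→∞ = 120.23375 + 59.000 = 179.23375 mg/L·h
F = (AUC_ev/D_ev)/(AUC_iv/D_iv) = (179.23375/100)/(164.718/25) = 1.7923375/6.58872 = 0.2720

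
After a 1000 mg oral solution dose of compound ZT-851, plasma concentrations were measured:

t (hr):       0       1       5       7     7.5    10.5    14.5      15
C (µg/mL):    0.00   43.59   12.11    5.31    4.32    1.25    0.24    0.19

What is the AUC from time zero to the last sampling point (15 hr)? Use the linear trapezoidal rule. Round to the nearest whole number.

AUC = 164 µg/mL·hr

Trapezoidal AUC_0→15:
  [0→1]: (0.00+43.59)/2 × 1 = 21.795
  [1→5]: (43.59+12.11)/2 × 4 = 111.4
  [5→7]: (12.11+5.31)/2 × 2 = 17.42
  [7→7.5]: (5.31+4.32)/2 × 0.5 = 2.4075
  [7.5→10.5]: (4.32+1.25)/2 × 3 = 8.355
  [10.5→14.5]: (1.25+0.24)/2 × 4 = 2.98
  [14.5→15]: (0.24+0.19)/2 × 0.5 = 0.1075
  Sum = 164.465 µg/mL·hr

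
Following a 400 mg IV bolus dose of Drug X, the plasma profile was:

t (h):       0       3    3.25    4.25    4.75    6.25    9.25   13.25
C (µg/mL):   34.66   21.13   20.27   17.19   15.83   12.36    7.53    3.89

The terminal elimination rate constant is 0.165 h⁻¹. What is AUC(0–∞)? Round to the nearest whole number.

Trapezoidal AUC_0→13.25:
  [0→3]: (34.66+21.13)/2 × 3 = 83.685
  [3→3.25]: (21.13+20.27)/2 × 0.25 = 5.175
  [3.25→4.25]: (20.27+17.19)/2 × 1 = 18.73
  [4.25→4.75]: (17.19+15.83)/2 × 0.5 = 8.255
  [4.75→6.25]: (15.83+12.36)/2 × 1.5 = 21.1425
  [6.25→9.25]: (12.36+7.53)/2 × 3 = 29.835
  [9.25→13.25]: (7.53+3.89)/2 × 4 = 22.84
  Sum = 189.6625 µg/mL·h
Extrapolated tail: C_last / k_e = 3.89 / 0.165 = 23.576
AUC_0→∞ = 189.6625 + 23.576 = 213.2385 µg/mL·h

AUC = 213 µg/mL·h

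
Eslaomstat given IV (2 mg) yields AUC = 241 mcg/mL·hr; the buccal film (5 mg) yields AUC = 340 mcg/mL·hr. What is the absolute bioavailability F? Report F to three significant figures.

F = 0.564

F = (AUC_ev / D_ev) / (AUC_iv / D_iv)
  = (340/5) / (241/2)
  = 68 / 120.5 = 0.5643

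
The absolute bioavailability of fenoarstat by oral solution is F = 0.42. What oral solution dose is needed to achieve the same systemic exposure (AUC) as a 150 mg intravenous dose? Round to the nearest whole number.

D_oral = 357 mg

For equal systemic exposure: F × D_ev = D_iv
D_ev = D_iv / F = 150 / 0.42 = 357.143 mg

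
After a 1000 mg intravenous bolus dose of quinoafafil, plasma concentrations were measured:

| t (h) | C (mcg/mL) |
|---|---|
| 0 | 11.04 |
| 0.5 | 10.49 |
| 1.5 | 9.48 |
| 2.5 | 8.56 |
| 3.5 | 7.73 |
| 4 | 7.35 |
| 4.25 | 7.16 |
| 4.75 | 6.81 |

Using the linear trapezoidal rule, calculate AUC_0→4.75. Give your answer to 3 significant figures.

AUC = 41.6 mcg/mL·h

Trapezoidal AUC_0→4.75:
  [0→0.5]: (11.04+10.49)/2 × 0.5 = 5.3825
  [0.5→1.5]: (10.49+9.48)/2 × 1 = 9.985
  [1.5→2.5]: (9.48+8.56)/2 × 1 = 9.02
  [2.5→3.5]: (8.56+7.73)/2 × 1 = 8.145
  [3.5→4]: (7.73+7.35)/2 × 0.5 = 3.77
  [4→4.25]: (7.35+7.16)/2 × 0.25 = 1.81375
  [4.25→4.75]: (7.16+6.81)/2 × 0.5 = 3.4925
  Sum = 41.60875 mcg/mL·h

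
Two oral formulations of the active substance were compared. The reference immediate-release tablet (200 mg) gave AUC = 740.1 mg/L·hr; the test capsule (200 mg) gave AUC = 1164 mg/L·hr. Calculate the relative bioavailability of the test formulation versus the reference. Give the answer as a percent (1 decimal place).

F_rel = 157.3%

F_rel = (AUC_test/D_test) / (AUC_ref/D_ref)
      = (1164/200) / (740.1/200)
      = 5.82 / 3.7005 = 1.5728 = 157.28%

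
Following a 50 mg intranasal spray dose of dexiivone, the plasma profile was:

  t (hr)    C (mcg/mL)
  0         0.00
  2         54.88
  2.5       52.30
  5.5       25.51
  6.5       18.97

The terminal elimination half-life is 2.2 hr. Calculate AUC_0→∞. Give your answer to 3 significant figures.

Trapezoidal AUC_0→6.5:
  [0→2]: (0.00+54.88)/2 × 2 = 54.88
  [2→2.5]: (54.88+52.30)/2 × 0.5 = 26.795
  [2.5→5.5]: (52.30+25.51)/2 × 3 = 116.715
  [5.5→6.5]: (25.51+18.97)/2 × 1 = 22.24
  Sum = 220.63 mcg/mL·hr
k_e = ln2 / t½ = 0.693147 / 2.2 = 0.3151 hr^-1
Extrapolated tail: C_last / k_e = 18.97 / 0.3151 = 60.203
AUC_0→∞ = 220.63 + 60.203 = 280.833 mcg/mL·hr

AUC = 281 mcg/mL·hr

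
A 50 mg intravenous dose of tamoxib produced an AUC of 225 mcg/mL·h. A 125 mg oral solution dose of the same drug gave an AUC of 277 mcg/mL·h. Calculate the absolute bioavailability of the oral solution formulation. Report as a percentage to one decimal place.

F = (AUC_ev / D_ev) / (AUC_iv / D_iv)
  = (277/125) / (225/50)
  = 2.216 / 4.5 = 0.4924
  = 49.24%

F = 49.2%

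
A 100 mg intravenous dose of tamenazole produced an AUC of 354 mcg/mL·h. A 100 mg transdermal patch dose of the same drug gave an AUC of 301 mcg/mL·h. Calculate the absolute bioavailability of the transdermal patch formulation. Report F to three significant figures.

F = 0.850

F = (AUC_ev / D_ev) / (AUC_iv / D_iv)
  = (301/100) / (354/100)
  = 3.01 / 3.54 = 0.8503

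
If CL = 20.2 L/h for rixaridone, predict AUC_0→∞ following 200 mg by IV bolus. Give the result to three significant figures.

AUC = 9.90 mg/L·h

AUC_0→∞ = Dose_iv / CL
        = 200 / 20.2 = 9.90099 mg/L·h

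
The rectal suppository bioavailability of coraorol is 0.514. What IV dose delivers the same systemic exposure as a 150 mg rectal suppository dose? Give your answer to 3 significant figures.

Systemic exposure from an extravascular dose = F × D_ev, so the equivalent IV dose is F × D_ev.
D_iv = F × D_ev = 0.514 × 150 = 77.1 mg

D_iv = 77.1 mg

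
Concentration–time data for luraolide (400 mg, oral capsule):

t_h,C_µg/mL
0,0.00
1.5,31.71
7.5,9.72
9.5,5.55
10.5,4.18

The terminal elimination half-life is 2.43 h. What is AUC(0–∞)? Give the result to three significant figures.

AUC = 183 µg/mL·h

Trapezoidal AUC_0→10.5:
  [0→1.5]: (0.00+31.71)/2 × 1.5 = 23.7825
  [1.5→7.5]: (31.71+9.72)/2 × 6 = 124.29
  [7.5→9.5]: (9.72+5.55)/2 × 2 = 15.27
  [9.5→10.5]: (5.55+4.18)/2 × 1 = 4.865
  Sum = 168.2075 µg/mL·h
k_e = ln2 / t½ = 0.693147 / 2.43 = 0.2852 h^-1
Extrapolated tail: C_last / k_e = 4.18 / 0.2852 = 14.656
AUC_0→∞ = 168.2075 + 14.656 = 182.8635 µg/mL·h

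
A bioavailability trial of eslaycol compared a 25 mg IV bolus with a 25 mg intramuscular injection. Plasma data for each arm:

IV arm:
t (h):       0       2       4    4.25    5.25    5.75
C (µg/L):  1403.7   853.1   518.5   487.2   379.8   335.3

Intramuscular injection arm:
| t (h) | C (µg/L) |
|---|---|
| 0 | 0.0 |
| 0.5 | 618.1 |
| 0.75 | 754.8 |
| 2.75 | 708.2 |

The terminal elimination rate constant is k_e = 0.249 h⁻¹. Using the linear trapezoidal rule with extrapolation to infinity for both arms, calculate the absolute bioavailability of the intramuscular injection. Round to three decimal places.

Trapezoidal AUC_0→5.75 (IV):
  [0→2]: (1403.7+853.1)/2 × 2 = 2256.8
  [2→4]: (853.1+518.5)/2 × 2 = 1371.6
  [4→4.25]: (518.5+487.2)/2 × 0.25 = 125.7125
  [4.25→5.25]: (487.2+379.8)/2 × 1 = 433.5
  [5.25→5.75]: (379.8+335.3)/2 × 0.5 = 178.775
  Sum = 4366.3875 µg/L·h
IV tail: 335.3/0.249 = 1346.586; AUC_iv,0→∞ = 4366.3875 + 1346.586 = 5712.9735 µg/L·h
Trapezoidal AUC_0→2.75 (intramuscular injection):
  [0→0.5]: (0.0+618.1)/2 × 0.5 = 154.525
  [0.5→0.75]: (618.1+754.8)/2 × 0.25 = 171.6125
  [0.75→2.75]: (754.8+708.2)/2 × 2 = 1463.0
  Sum = 1789.1375 µg/L·h
intramuscular injection tail: 708.2/0.249 = 2844.177; AUC_ev,0→∞ = 1789.1375 + 2844.177 = 4633.3145 µg/L·h
F = (AUC_ev/D_ev)/(AUC_iv/D_iv) = (4633.3145/25)/(5712.9735/25) = 185.33258/228.51894 = 0.8110

F = 0.811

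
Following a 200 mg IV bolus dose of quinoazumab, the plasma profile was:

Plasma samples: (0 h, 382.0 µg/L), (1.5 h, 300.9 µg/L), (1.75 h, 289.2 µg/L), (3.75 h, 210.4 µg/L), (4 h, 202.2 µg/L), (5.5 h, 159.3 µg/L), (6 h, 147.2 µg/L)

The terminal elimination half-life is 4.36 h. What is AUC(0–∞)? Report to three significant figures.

Trapezoidal AUC_0→6:
  [0→1.5]: (382.0+300.9)/2 × 1.5 = 512.175
  [1.5→1.75]: (300.9+289.2)/2 × 0.25 = 73.7625
  [1.75→3.75]: (289.2+210.4)/2 × 2 = 499.6
  [3.75→4]: (210.4+202.2)/2 × 0.25 = 51.575
  [4→5.5]: (202.2+159.3)/2 × 1.5 = 271.125
  [5.5→6]: (159.3+147.2)/2 × 0.5 = 76.625
  Sum = 1484.8625 µg/L·h
k_e = ln2 / t½ = 0.693147 / 4.36 = 0.1590 h^-1
Extrapolated tail: C_last / k_e = 147.2 / 0.159 = 925.786
AUC_0→∞ = 1484.8625 + 925.786 = 2410.6485 µg/L·h

AUC = 2410 µg/L·h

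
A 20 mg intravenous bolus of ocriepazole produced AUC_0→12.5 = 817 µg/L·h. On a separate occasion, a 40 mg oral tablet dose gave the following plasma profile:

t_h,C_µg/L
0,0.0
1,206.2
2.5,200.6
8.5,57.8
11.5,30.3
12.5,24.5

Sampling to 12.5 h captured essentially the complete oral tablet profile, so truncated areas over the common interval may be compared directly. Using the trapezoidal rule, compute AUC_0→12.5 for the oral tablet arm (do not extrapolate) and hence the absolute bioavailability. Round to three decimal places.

Trapezoidal AUC_0→12.5 (oral tablet):
  [0→1]: (0.0+206.2)/2 × 1 = 103.1
  [1→2.5]: (206.2+200.6)/2 × 1.5 = 305.1
  [2.5→8.5]: (200.6+57.8)/2 × 6 = 775.2
  [8.5→11.5]: (57.8+30.3)/2 × 3 = 132.15
  [11.5→12.5]: (30.3+24.5)/2 × 1 = 27.4
  Sum = 1342.95 µg/L·h
F = (AUC_ev/D_ev)/(AUC_iv/D_iv) = (1342.95/40)/(817/20) = 33.57375/40.85 = 0.8219

F = 0.822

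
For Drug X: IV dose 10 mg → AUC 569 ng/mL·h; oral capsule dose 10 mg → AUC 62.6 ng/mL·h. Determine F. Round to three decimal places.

F = (AUC_ev / D_ev) / (AUC_iv / D_iv)
  = (62.6/10) / (569/10)
  = 6.26 / 56.9 = 0.1100

F = 0.110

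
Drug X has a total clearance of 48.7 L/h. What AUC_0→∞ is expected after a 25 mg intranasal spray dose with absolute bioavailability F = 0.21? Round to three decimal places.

AUC_0→∞ = F × Dose / CL
        = 0.21 × 25 / 48.7 = 0.107803 mg/L·h

AUC = 0.108 mg/L·h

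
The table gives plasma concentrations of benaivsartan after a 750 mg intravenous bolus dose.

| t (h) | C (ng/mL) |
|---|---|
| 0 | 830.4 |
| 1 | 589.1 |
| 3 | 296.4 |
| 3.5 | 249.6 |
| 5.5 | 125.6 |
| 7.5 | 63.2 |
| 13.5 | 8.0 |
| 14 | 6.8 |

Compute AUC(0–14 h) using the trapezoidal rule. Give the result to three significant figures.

Trapezoidal AUC_0→14:
  [0→1]: (830.4+589.1)/2 × 1 = 709.75
  [1→3]: (589.1+296.4)/2 × 2 = 885.5
  [3→3.5]: (296.4+249.6)/2 × 0.5 = 136.5
  [3.5→5.5]: (249.6+125.6)/2 × 2 = 375.2
  [5.5→7.5]: (125.6+63.2)/2 × 2 = 188.8
  [7.5→13.5]: (63.2+8.0)/2 × 6 = 213.6
  [13.5→14]: (8.0+6.8)/2 × 0.5 = 3.7
  Sum = 2513.05 ng/mL·h

AUC = 2510 ng/mL·h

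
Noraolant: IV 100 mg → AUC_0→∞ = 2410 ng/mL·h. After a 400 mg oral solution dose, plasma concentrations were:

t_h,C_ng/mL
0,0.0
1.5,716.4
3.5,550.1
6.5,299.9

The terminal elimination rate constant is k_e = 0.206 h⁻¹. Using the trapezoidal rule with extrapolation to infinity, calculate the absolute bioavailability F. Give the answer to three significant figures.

Trapezoidal AUC_0→6.5 (oral solution):
  [0→1.5]: (0.0+716.4)/2 × 1.5 = 537.3
  [1.5→3.5]: (716.4+550.1)/2 × 2 = 1266.5
  [3.5→6.5]: (550.1+299.9)/2 × 3 = 1275.0
  Sum = 3078.8 ng/mL·h
Tail: C_last/k_e = 299.9/0.206 = 1455.825
AUC_0→∞ (oral solution) = 3078.8 + 1455.825 = 4534.625 ng/mL·h
F = (AUC_ev/D_ev)/(AUC_iv/D_iv) = (4534.625/400)/(2410/100) = 11.3366/24.1 = 0.4704

F = 0.470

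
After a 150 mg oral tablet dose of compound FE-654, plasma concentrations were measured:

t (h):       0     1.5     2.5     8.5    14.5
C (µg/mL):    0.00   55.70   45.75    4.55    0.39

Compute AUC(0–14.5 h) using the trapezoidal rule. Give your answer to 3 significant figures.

AUC = 258 µg/mL·h

Trapezoidal AUC_0→14.5:
  [0→1.5]: (0.00+55.70)/2 × 1.5 = 41.775
  [1.5→2.5]: (55.70+45.75)/2 × 1 = 50.725
  [2.5→8.5]: (45.75+4.55)/2 × 6 = 150.9
  [8.5→14.5]: (4.55+0.39)/2 × 6 = 14.82
  Sum = 258.22 µg/mL·h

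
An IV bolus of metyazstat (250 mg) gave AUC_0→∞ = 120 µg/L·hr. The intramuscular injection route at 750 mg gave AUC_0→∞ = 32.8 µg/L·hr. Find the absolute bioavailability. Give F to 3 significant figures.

F = (AUC_ev / D_ev) / (AUC_iv / D_iv)
  = (32.8/750) / (120/250)
  = 0.0437333 / 0.48 = 0.0911

F = 0.0911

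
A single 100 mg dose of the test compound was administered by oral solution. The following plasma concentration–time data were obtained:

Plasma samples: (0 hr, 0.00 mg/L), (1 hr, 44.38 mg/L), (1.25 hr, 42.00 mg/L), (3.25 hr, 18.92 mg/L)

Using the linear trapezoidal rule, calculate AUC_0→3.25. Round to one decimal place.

AUC = 93.9 mg/L·hr

Trapezoidal AUC_0→3.25:
  [0→1]: (0.00+44.38)/2 × 1 = 22.19
  [1→1.25]: (44.38+42.00)/2 × 0.25 = 10.7975
  [1.25→3.25]: (42.00+18.92)/2 × 2 = 60.92
  Sum = 93.9075 mg/L·hr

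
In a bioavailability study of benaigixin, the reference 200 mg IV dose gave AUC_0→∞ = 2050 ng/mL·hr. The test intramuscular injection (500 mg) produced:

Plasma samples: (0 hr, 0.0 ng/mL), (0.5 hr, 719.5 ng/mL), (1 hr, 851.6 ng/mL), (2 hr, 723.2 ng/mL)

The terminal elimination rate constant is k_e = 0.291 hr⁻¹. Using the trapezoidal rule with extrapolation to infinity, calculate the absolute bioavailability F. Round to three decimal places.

F = 0.750

Trapezoidal AUC_0→2 (intramuscular injection):
  [0→0.5]: (0.0+719.5)/2 × 0.5 = 179.875
  [0.5→1]: (719.5+851.6)/2 × 0.5 = 392.775
  [1→2]: (851.6+723.2)/2 × 1 = 787.4
  Sum = 1360.05 ng/mL·hr
Tail: C_last/k_e = 723.2/0.291 = 2485.223
AUC_0→∞ (intramuscular injection) = 1360.05 + 2485.223 = 3845.273 ng/mL·hr
F = (AUC_ev/D_ev)/(AUC_iv/D_iv) = (3845.273/500)/(2050/200) = 7.690546/10.25 = 0.7503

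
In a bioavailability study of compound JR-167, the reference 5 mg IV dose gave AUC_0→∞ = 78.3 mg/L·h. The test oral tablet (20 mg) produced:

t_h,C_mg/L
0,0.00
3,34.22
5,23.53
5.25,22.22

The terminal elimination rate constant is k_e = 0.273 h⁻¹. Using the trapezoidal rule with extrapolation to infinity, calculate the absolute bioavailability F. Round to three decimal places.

F = 0.626

Trapezoidal AUC_0→5.25 (oral tablet):
  [0→3]: (0.00+34.22)/2 × 3 = 51.33
  [3→5]: (34.22+23.53)/2 × 2 = 57.75
  [5→5.25]: (23.53+22.22)/2 × 0.25 = 5.71875
  Sum = 114.79875 mg/L·h
Tail: C_last/k_e = 22.22/0.273 = 81.392
AUC_0→∞ (oral tablet) = 114.79875 + 81.392 = 196.19075 mg/L·h
F = (AUC_ev/D_ev)/(AUC_iv/D_iv) = (196.19075/20)/(78.3/5) = 9.8095375/15.66 = 0.6264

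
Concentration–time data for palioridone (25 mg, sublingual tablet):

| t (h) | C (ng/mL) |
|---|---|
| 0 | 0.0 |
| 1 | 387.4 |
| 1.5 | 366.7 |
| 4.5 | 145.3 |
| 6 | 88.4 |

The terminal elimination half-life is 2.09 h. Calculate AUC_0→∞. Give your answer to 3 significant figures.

Trapezoidal AUC_0→6:
  [0→1]: (0.0+387.4)/2 × 1 = 193.7
  [1→1.5]: (387.4+366.7)/2 × 0.5 = 188.525
  [1.5→4.5]: (366.7+145.3)/2 × 3 = 768.0
  [4.5→6]: (145.3+88.4)/2 × 1.5 = 175.275
  Sum = 1325.5 ng/mL·h
k_e = ln2 / t½ = 0.693147 / 2.09 = 0.3316 h^-1
Extrapolated tail: C_last / k_e = 88.4 / 0.3316 = 266.586
AUC_0→∞ = 1325.5 + 266.586 = 1592.086 ng/mL·h

AUC = 1590 ng/mL·h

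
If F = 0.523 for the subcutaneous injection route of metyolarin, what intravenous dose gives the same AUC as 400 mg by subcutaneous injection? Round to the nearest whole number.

Systemic exposure from an extravascular dose = F × D_ev, so the equivalent IV dose is F × D_ev.
D_iv = F × D_ev = 0.523 × 400 = 209.2 mg

D_iv = 209 mg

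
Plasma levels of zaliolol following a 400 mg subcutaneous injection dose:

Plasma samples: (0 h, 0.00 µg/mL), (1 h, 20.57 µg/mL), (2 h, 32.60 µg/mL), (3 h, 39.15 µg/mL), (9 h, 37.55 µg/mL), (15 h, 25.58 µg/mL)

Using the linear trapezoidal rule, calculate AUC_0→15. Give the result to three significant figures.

AUC = 492 µg/mL·h

Trapezoidal AUC_0→15:
  [0→1]: (0.00+20.57)/2 × 1 = 10.285
  [1→2]: (20.57+32.60)/2 × 1 = 26.585
  [2→3]: (32.60+39.15)/2 × 1 = 35.875
  [3→9]: (39.15+37.55)/2 × 6 = 230.1
  [9→15]: (37.55+25.58)/2 × 6 = 189.39
  Sum = 492.235 µg/mL·h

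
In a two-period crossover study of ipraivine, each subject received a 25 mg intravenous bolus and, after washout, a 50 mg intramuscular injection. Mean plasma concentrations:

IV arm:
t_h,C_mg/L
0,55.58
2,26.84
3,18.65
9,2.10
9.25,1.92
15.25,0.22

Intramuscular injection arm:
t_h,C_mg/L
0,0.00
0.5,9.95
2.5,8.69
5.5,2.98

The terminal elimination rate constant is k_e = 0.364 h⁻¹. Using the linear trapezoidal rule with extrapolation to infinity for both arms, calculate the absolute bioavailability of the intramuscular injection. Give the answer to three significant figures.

Trapezoidal AUC_0→15.25 (IV):
  [0→2]: (55.58+26.84)/2 × 2 = 82.42
  [2→3]: (26.84+18.65)/2 × 1 = 22.745
  [3→9]: (18.65+2.10)/2 × 6 = 62.25
  [9→9.25]: (2.10+1.92)/2 × 0.25 = 0.5025
  [9.25→15.25]: (1.92+0.22)/2 × 6 = 6.42
  Sum = 174.3375 mg/L·h
IV tail: 0.22/0.364 = 0.604; AUC_iv,0→∞ = 174.3375 + 0.604 = 174.9415 mg/L·h
Trapezoidal AUC_0→5.5 (intramuscular injection):
  [0→0.5]: (0.00+9.95)/2 × 0.5 = 2.4875
  [0.5→2.5]: (9.95+8.69)/2 × 2 = 18.64
  [2.5→5.5]: (8.69+2.98)/2 × 3 = 17.505
  Sum = 38.6325 mg/L·h
intramuscular injection tail: 2.98/0.364 = 8.187; AUC_ev,0→∞ = 38.6325 + 8.187 = 46.8195 mg/L·h
F = (AUC_ev/D_ev)/(AUC_iv/D_iv) = (46.8195/50)/(174.9415/25) = 0.93639/6.99766 = 0.1338

F = 0.134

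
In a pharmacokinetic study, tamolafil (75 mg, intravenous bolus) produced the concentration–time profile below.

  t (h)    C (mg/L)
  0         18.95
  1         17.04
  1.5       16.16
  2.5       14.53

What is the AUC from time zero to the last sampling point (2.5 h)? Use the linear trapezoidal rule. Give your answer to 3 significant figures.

AUC = 41.6 mg/L·h

Trapezoidal AUC_0→2.5:
  [0→1]: (18.95+17.04)/2 × 1 = 17.995
  [1→1.5]: (17.04+16.16)/2 × 0.5 = 8.3
  [1.5→2.5]: (16.16+14.53)/2 × 1 = 15.345
  Sum = 41.64 mg/L·h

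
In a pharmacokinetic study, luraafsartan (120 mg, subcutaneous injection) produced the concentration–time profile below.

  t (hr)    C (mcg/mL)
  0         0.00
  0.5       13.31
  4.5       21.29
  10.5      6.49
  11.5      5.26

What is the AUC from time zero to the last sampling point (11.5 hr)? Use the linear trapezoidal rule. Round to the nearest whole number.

AUC = 162 mcg/mL·hr

Trapezoidal AUC_0→11.5:
  [0→0.5]: (0.00+13.31)/2 × 0.5 = 3.3275
  [0.5→4.5]: (13.31+21.29)/2 × 4 = 69.2
  [4.5→10.5]: (21.29+6.49)/2 × 6 = 83.34
  [10.5→11.5]: (6.49+5.26)/2 × 1 = 5.875
  Sum = 161.7425 mcg/mL·hr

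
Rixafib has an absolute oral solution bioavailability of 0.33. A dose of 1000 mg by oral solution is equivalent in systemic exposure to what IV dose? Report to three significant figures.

Systemic exposure from an extravascular dose = F × D_ev, so the equivalent IV dose is F × D_ev.
D_iv = F × D_ev = 0.33 × 1000 = 330 mg

D_iv = 330 mg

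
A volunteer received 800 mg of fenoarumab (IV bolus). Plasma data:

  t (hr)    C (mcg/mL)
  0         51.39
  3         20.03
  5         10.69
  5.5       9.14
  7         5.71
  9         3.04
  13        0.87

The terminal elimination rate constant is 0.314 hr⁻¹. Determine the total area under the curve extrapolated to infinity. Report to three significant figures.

AUC = 173 mcg/mL·hr

Trapezoidal AUC_0→13:
  [0→3]: (51.39+20.03)/2 × 3 = 107.13
  [3→5]: (20.03+10.69)/2 × 2 = 30.72
  [5→5.5]: (10.69+9.14)/2 × 0.5 = 4.9575
  [5.5→7]: (9.14+5.71)/2 × 1.5 = 11.1375
  [7→9]: (5.71+3.04)/2 × 2 = 8.75
  [9→13]: (3.04+0.87)/2 × 4 = 7.82
  Sum = 170.515 mcg/mL·hr
Extrapolated tail: C_last / k_e = 0.87 / 0.314 = 2.771
AUC_0→∞ = 170.515 + 2.771 = 173.286 mcg/mL·hr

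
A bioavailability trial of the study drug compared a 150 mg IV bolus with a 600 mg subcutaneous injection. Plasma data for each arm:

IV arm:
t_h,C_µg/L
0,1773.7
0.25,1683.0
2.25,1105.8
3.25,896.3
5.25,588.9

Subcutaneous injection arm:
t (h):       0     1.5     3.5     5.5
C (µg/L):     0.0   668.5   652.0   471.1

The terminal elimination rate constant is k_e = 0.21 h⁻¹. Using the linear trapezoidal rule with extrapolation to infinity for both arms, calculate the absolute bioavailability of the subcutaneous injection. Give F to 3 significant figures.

F = 0.152

Trapezoidal AUC_0→5.25 (IV):
  [0→0.25]: (1773.7+1683.0)/2 × 0.25 = 432.0875
  [0.25→2.25]: (1683.0+1105.8)/2 × 2 = 2788.8
  [2.25→3.25]: (1105.8+896.3)/2 × 1 = 1001.05
  [3.25→5.25]: (896.3+588.9)/2 × 2 = 1485.2
  Sum = 5707.1375 µg/L·h
IV tail: 588.9/0.21 = 2804.286; AUC_iv,0→∞ = 5707.1375 + 2804.286 = 8511.4235 µg/L·h
Trapezoidal AUC_0→5.5 (subcutaneous injection):
  [0→1.5]: (0.0+668.5)/2 × 1.5 = 501.375
  [1.5→3.5]: (668.5+652.0)/2 × 2 = 1320.5
  [3.5→5.5]: (652.0+471.1)/2 × 2 = 1123.1
  Sum = 2944.975 µg/L·h
subcutaneous injection tail: 471.1/0.21 = 2243.333; AUC_ev,0→∞ = 2944.975 + 2243.333 = 5188.308 µg/L·h
F = (AUC_ev/D_ev)/(AUC_iv/D_iv) = (5188.308/600)/(8511.4235/150) = 8.64718/56.7428 = 0.1524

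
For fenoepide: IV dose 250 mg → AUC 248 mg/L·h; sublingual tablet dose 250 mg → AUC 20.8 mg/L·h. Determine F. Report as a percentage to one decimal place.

F = (AUC_ev / D_ev) / (AUC_iv / D_iv)
  = (20.8/250) / (248/250)
  = 0.0832 / 0.992 = 0.0839
  = 8.39%

F = 8.4%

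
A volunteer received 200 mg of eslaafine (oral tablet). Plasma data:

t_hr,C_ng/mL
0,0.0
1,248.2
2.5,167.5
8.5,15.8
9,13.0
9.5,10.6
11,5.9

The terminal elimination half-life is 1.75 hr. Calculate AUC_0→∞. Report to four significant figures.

AUC = 1026 ng/mL·hr

Trapezoidal AUC_0→11:
  [0→1]: (0.0+248.2)/2 × 1 = 124.1
  [1→2.5]: (248.2+167.5)/2 × 1.5 = 311.775
  [2.5→8.5]: (167.5+15.8)/2 × 6 = 549.9
  [8.5→9]: (15.8+13.0)/2 × 0.5 = 7.2
  [9→9.5]: (13.0+10.6)/2 × 0.5 = 5.9
  [9.5→11]: (10.6+5.9)/2 × 1.5 = 12.375
  Sum = 1011.25 ng/mL·hr
k_e = ln2 / t½ = 0.693147 / 1.75 = 0.3961 hr^-1
Extrapolated tail: C_last / k_e = 5.9 / 0.3961 = 14.895
AUC_0→∞ = 1011.25 + 14.895 = 1026.145 ng/mL·hr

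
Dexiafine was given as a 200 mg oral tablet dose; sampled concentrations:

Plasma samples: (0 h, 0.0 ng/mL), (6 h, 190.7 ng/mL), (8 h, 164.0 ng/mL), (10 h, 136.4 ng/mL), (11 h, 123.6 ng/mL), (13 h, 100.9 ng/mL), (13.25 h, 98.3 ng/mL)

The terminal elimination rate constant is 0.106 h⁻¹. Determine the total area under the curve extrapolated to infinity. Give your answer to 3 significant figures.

AUC = 2530 ng/mL·h

Trapezoidal AUC_0→13.25:
  [0→6]: (0.0+190.7)/2 × 6 = 572.1
  [6→8]: (190.7+164.0)/2 × 2 = 354.7
  [8→10]: (164.0+136.4)/2 × 2 = 300.4
  [10→11]: (136.4+123.6)/2 × 1 = 130.0
  [11→13]: (123.6+100.9)/2 × 2 = 224.5
  [13→13.25]: (100.9+98.3)/2 × 0.25 = 24.9
  Sum = 1606.6 ng/mL·h
Extrapolated tail: C_last / k_e = 98.3 / 0.106 = 927.358
AUC_0→∞ = 1606.6 + 927.358 = 2533.958 ng/mL·h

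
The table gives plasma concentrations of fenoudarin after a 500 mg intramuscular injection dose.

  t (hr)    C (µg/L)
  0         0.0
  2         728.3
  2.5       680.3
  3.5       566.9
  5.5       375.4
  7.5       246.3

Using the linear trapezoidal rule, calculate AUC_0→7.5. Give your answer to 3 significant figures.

AUC = 3270 µg/L·hr

Trapezoidal AUC_0→7.5:
  [0→2]: (0.0+728.3)/2 × 2 = 728.3
  [2→2.5]: (728.3+680.3)/2 × 0.5 = 352.15
  [2.5→3.5]: (680.3+566.9)/2 × 1 = 623.6
  [3.5→5.5]: (566.9+375.4)/2 × 2 = 942.3
  [5.5→7.5]: (375.4+246.3)/2 × 2 = 621.7
  Sum = 3268.05 µg/L·hr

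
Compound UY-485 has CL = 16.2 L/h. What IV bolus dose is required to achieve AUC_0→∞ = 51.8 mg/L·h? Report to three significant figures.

Dose = 839 mg

Dose_iv = CL × AUC_0→∞
     = 16.2 × 51.8 = 839.16 mg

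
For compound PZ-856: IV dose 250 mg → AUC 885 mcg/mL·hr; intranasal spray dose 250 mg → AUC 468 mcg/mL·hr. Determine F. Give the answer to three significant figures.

F = 0.529

F = (AUC_ev / D_ev) / (AUC_iv / D_iv)
  = (468/250) / (885/250)
  = 1.872 / 3.54 = 0.5288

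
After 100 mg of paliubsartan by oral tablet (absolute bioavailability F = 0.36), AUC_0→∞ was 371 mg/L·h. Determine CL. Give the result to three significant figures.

CL = F × Dose / AUC_0→∞
   = 0.36 × 100 / 371 = 0.097035 L/h

CL = 0.0970 L/h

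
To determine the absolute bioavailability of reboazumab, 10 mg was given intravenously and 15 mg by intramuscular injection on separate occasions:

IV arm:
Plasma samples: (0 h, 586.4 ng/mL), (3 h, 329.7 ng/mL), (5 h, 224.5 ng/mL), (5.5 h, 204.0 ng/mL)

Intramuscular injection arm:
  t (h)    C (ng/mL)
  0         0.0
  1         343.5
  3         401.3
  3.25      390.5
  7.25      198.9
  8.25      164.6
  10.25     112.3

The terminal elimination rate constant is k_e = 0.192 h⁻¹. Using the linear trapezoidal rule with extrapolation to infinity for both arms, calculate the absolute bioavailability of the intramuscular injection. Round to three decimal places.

Trapezoidal AUC_0→5.5 (IV):
  [0→3]: (586.4+329.7)/2 × 3 = 1374.15
  [3→5]: (329.7+224.5)/2 × 2 = 554.2
  [5→5.5]: (224.5+204.0)/2 × 0.5 = 107.125
  Sum = 2035.475 ng/mL·h
IV tail: 204.0/0.192 = 1062.500; AUC_iv,0→∞ = 2035.475 + 1062.500 = 3097.975 ng/mL·h
Trapezoidal AUC_0→10.25 (intramuscular injection):
  [0→1]: (0.0+343.5)/2 × 1 = 171.75
  [1→3]: (343.5+401.3)/2 × 2 = 744.8
  [3→3.25]: (401.3+390.5)/2 × 0.25 = 98.975
  [3.25→7.25]: (390.5+198.9)/2 × 4 = 1178.8
  [7.25→8.25]: (198.9+164.6)/2 × 1 = 181.75
  [8.25→10.25]: (164.6+112.3)/2 × 2 = 276.9
  Sum = 2652.975 ng/mL·h
intramuscular injection tail: 112.3/0.192 = 584.896; AUC_ev,0→∞ = 2652.975 + 584.896 = 3237.871 ng/mL·h
F = (AUC_ev/D_ev)/(AUC_iv/D_iv) = (3237.871/15)/(3097.975/10) = 215.858/309.7975 = 0.6968

F = 0.697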